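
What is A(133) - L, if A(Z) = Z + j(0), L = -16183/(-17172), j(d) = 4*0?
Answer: 2267693/17172 ≈ 132.06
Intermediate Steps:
j(d) = 0
L = 16183/17172 (L = -16183*(-1/17172) = 16183/17172 ≈ 0.94241)
A(Z) = Z (A(Z) = Z + 0 = Z)
A(133) - L = 133 - 1*16183/17172 = 133 - 16183/17172 = 2267693/17172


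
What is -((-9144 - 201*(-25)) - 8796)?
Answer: 12915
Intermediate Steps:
-((-9144 - 201*(-25)) - 8796) = -((-9144 + 5025) - 8796) = -(-4119 - 8796) = -1*(-12915) = 12915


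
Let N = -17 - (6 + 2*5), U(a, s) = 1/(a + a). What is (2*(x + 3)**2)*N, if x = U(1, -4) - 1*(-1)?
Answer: -2673/2 ≈ -1336.5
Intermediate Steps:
U(a, s) = 1/(2*a)
x = 3/2 (x = (1/2)/1 - 1*(-1) = (1/2)*1 + 1 = 1/2 + 1 = 3/2 ≈ 1.5000)
N = -33 (N = -17 - (6 + 10) = -17 - 1*16 = -17 - 16 = -33)
(2*(x + 3)**2)*N = (2*(3/2 + 3)**2)*(-33) = (2*(9/2)**2)*(-33) = (2*(81/4))*(-33) = (81/2)*(-33) = -2673/2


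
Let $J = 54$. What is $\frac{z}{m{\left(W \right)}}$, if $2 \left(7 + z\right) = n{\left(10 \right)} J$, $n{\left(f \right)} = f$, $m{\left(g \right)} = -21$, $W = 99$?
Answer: $- \frac{263}{21} \approx -12.524$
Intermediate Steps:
$z = 263$ ($z = -7 + \frac{10 \cdot 54}{2} = -7 + \frac{1}{2} \cdot 540 = -7 + 270 = 263$)
$\frac{z}{m{\left(W \right)}} = \frac{263}{-21} = 263 \left(- \frac{1}{21}\right) = - \frac{263}{21}$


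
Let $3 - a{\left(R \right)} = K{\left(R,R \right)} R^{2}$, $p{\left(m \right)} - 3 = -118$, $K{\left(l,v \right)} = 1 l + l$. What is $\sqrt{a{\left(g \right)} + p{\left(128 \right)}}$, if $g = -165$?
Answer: $\sqrt{8984138} \approx 2997.4$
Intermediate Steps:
$K{\left(l,v \right)} = 2 l$ ($K{\left(l,v \right)} = l + l = 2 l$)
$p{\left(m \right)} = -115$ ($p{\left(m \right)} = 3 - 118 = -115$)
$a{\left(R \right)} = 3 - 2 R^{3}$ ($a{\left(R \right)} = 3 - 2 R R^{2} = 3 - 2 R^{3}$)
$\sqrt{a{\left(g \right)} + p{\left(128 \right)}} = \sqrt{\left(3 - 2 \left(-165\right)^{3}\right) - 115} = \sqrt{\left(3 - -8984250\right) - 115} = \sqrt{\left(3 + 8984250\right) - 115} = \sqrt{8984253 - 115} = \sqrt{8984138}$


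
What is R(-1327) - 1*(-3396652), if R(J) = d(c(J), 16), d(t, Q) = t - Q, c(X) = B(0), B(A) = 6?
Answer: 3396642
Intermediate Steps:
c(X) = 6
R(J) = -10 (R(J) = 6 - 1*16 = 6 - 16 = -10)
R(-1327) - 1*(-3396652) = -10 - 1*(-3396652) = -10 + 3396652 = 3396642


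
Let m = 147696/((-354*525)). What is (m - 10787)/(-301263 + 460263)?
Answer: -334151941/4925025000 ≈ -0.067848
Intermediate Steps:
m = -24616/30975 (m = 147696/(-185850) = 147696*(-1/185850) = -24616/30975 ≈ -0.79471)
(m - 10787)/(-301263 + 460263) = (-24616/30975 - 10787)/(-301263 + 460263) = -334151941/30975/159000 = -334151941/30975*1/159000 = -334151941/4925025000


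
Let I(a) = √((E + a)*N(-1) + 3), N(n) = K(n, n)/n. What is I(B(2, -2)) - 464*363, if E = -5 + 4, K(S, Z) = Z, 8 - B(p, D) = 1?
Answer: -168429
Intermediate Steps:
B(p, D) = 7 (B(p, D) = 8 - 1*1 = 8 - 1 = 7)
E = -1
N(n) = 1 (N(n) = n/n = 1)
I(a) = √(2 + a) (I(a) = √((-1 + a)*1 + 3) = √((-1 + a) + 3) = √(2 + a))
I(B(2, -2)) - 464*363 = √(2 + 7) - 464*363 = √9 - 168432 = 3 - 168432 = -168429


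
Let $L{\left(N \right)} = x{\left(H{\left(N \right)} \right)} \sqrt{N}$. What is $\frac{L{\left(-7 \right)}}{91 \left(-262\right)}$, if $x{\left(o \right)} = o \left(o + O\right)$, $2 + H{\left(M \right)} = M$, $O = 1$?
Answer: $- \frac{36 i \sqrt{7}}{11921} \approx - 0.0079899 i$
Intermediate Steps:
$H{\left(M \right)} = -2 + M$
$x{\left(o \right)} = o \left(1 + o\right)$ ($x{\left(o \right)} = o \left(o + 1\right) = o \left(1 + o\right)$)
$L{\left(N \right)} = \sqrt{N} \left(-1 + N\right) \left(-2 + N\right)$ ($L{\left(N \right)} = \left(-2 + N\right) \left(1 + \left(-2 + N\right)\right) \sqrt{N} = \left(-2 + N\right) \left(-1 + N\right) \sqrt{N} = \left(-1 + N\right) \left(-2 + N\right) \sqrt{N} = \sqrt{N} \left(-1 + N\right) \left(-2 + N\right)$)
$\frac{L{\left(-7 \right)}}{91 \left(-262\right)} = \frac{\sqrt{-7} \left(-1 - 7\right) \left(-2 - 7\right)}{91 \left(-262\right)} = \frac{i \sqrt{7} \left(-8\right) \left(-9\right)}{-23842} = 72 i \sqrt{7} \left(- \frac{1}{23842}\right) = - \frac{36 i \sqrt{7}}{11921}$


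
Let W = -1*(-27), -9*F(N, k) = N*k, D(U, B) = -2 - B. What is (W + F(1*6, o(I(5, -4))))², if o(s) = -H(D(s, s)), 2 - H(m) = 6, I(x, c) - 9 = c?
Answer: 5329/9 ≈ 592.11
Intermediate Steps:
I(x, c) = 9 + c
H(m) = -4 (H(m) = 2 - 1*6 = 2 - 6 = -4)
o(s) = 4 (o(s) = -1*(-4) = 4)
F(N, k) = -N*k/9
W = 27
(W + F(1*6, o(I(5, -4))))² = (27 - ⅑*1*6*4)² = (27 - ⅑*6*4)² = (27 - 8/3)² = (73/3)² = 5329/9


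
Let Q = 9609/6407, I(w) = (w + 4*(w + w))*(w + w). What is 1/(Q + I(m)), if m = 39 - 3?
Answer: 6407/149472105 ≈ 4.2864e-5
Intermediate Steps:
m = 36 (m = 39 - 1*3 = 39 - 3 = 36)
I(w) = 18*w² (I(w) = (w + 4*(2*w))*(2*w) = (w + 8*w)*(2*w) = (9*w)*(2*w) = 18*w²)
Q = 9609/6407 (Q = 9609*(1/6407) = 9609/6407 ≈ 1.4998)
1/(Q + I(m)) = 1/(9609/6407 + 18*36²) = 1/(9609/6407 + 18*1296) = 1/(9609/6407 + 23328) = 1/(149472105/6407) = 6407/149472105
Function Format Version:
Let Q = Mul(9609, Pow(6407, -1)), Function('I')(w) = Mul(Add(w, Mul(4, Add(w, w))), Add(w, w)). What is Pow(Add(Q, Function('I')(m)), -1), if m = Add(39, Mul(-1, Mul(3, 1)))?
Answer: Rational(6407, 149472105) ≈ 4.2864e-5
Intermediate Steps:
m = 36 (m = Add(39, Mul(-1, 3)) = Add(39, -3) = 36)
Function('I')(w) = Mul(18, Pow(w, 2)) (Function('I')(w) = Mul(Add(w, Mul(4, Mul(2, w))), Mul(2, w)) = Mul(Add(w, Mul(8, w)), Mul(2, w)) = Mul(Mul(9, w), Mul(2, w)) = Mul(18, Pow(w, 2)))
Q = Rational(9609, 6407) (Q = Mul(9609, Rational(1, 6407)) = Rational(9609, 6407) ≈ 1.4998)
Pow(Add(Q, Function('I')(m)), -1) = Pow(Add(Rational(9609, 6407), Mul(18, Pow(36, 2))), -1) = Pow(Add(Rational(9609, 6407), Mul(18, 1296)), -1) = Pow(Add(Rational(9609, 6407), 23328), -1) = Pow(Rational(149472105, 6407), -1) = Rational(6407, 149472105)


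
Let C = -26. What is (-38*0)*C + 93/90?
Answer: 31/30 ≈ 1.0333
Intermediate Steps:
(-38*0)*C + 93/90 = -38*0*(-26) + 93/90 = 0*(-26) + 93*(1/90) = 0 + 31/30 = 31/30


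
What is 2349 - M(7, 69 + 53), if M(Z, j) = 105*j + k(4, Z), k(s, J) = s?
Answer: -10465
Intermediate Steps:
M(Z, j) = 4 + 105*j (M(Z, j) = 105*j + 4 = 4 + 105*j)
2349 - M(7, 69 + 53) = 2349 - (4 + 105*(69 + 53)) = 2349 - (4 + 105*122) = 2349 - (4 + 12810) = 2349 - 1*12814 = 2349 - 12814 = -10465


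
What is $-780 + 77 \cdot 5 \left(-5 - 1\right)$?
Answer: $-3090$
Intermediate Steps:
$-780 + 77 \cdot 5 \left(-5 - 1\right) = -780 + 77 \cdot 5 \left(-6\right) = -780 + 77 \left(-30\right) = -780 - 2310 = -3090$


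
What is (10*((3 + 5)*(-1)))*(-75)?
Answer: 6000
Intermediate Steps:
(10*((3 + 5)*(-1)))*(-75) = (10*(8*(-1)))*(-75) = (10*(-8))*(-75) = -80*(-75) = 6000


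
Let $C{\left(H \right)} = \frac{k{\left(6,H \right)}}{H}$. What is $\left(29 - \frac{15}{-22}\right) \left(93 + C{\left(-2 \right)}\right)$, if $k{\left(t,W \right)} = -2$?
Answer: $\frac{30691}{11} \approx 2790.1$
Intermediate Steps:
$C{\left(H \right)} = - \frac{2}{H}$
$\left(29 - \frac{15}{-22}\right) \left(93 + C{\left(-2 \right)}\right) = \left(29 - \frac{15}{-22}\right) \left(93 - \frac{2}{-2}\right) = \left(29 - 15 \left(- \frac{1}{22}\right)\right) \left(93 - -1\right) = \left(29 - - \frac{15}{22}\right) \left(93 + 1\right) = \left(29 + \frac{15}{22}\right) 94 = \frac{653}{22} \cdot 94 = \frac{30691}{11}$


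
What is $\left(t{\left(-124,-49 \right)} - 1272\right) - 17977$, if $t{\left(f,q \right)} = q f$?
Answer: $-13173$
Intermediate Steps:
$t{\left(f,q \right)} = f q$
$\left(t{\left(-124,-49 \right)} - 1272\right) - 17977 = \left(\left(-124\right) \left(-49\right) - 1272\right) - 17977 = \left(6076 - 1272\right) - 17977 = 4804 - 17977 = -13173$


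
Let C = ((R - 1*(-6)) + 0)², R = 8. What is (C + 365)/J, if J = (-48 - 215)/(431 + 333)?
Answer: -428604/263 ≈ -1629.7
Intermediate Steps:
C = 196 (C = ((8 - 1*(-6)) + 0)² = ((8 + 6) + 0)² = (14 + 0)² = 14² = 196)
J = -263/764 ≈ -0.34424
(C + 365)/J = (196 + 365)/(-263/764) = 561*(-764/263) = -428604/263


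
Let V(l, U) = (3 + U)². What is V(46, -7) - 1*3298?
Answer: -3282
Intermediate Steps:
V(46, -7) - 1*3298 = (3 - 7)² - 1*3298 = (-4)² - 3298 = 16 - 3298 = -3282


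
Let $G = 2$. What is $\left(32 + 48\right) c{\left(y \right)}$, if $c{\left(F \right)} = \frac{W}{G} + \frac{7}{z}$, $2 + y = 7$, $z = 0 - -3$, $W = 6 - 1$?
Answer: $\frac{1160}{3} \approx 386.67$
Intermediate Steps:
$W = 5$
$z = 3$ ($z = 0 + 3 = 3$)
$y = 5$ ($y = -2 + 7 = 5$)
$c{\left(F \right)} = \frac{29}{6}$ ($c{\left(F \right)} = \frac{5}{2} + \frac{7}{3} = \frac{29}{6}$)
$\left(32 + 48\right) c{\left(y \right)} = \left(32 + 48\right) \frac{29}{6} = 80 \cdot \frac{29}{6} = \frac{1160}{3}$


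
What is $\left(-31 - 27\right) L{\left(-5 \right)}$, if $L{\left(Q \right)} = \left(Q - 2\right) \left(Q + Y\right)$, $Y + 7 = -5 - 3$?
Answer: $-8120$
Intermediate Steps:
$Y = -15$ ($Y = -7 - 8 = -15$)
$L{\left(Q \right)} = \left(-15 + Q\right) \left(-2 + Q\right)$ ($L{\left(Q \right)} = \left(Q - 2\right) \left(Q - 15\right) = \left(-2 + Q\right) \left(-15 + Q\right) = \left(-15 + Q\right) \left(-2 + Q\right)$)
$\left(-31 - 27\right) L{\left(-5 \right)} = \left(-31 - 27\right) \left(30 + \left(-5\right)^{2} - -85\right) = - 58 \left(30 + 25 + 85\right) = \left(-58\right) 140 = -8120$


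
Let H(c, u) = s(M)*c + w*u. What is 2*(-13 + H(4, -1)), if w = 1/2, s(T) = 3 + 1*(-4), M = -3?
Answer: -35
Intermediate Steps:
s(T) = -1 (s(T) = 3 - 4 = -1)
w = ½ ≈ 0.50000
H(c, u) = u/2 - c (H(c, u) = -c + u/2 = u/2 - c)
2*(-13 + H(4, -1)) = 2*(-13 + ((½)*(-1) - 1*4)) = 2*(-13 + (-½ - 4)) = 2*(-13 - 9/2) = 2*(-35/2) = -35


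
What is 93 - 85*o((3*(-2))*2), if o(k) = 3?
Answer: -162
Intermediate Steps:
93 - 85*o((3*(-2))*2) = 93 - 85*3 = 93 - 255 = -162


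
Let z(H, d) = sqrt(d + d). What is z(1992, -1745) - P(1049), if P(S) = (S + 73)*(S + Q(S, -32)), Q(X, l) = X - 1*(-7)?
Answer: -2361810 + I*sqrt(3490) ≈ -2.3618e+6 + 59.076*I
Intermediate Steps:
Q(X, l) = 7 + X (Q(X, l) = X + 7 = 7 + X)
z(H, d) = sqrt(2)*sqrt(d) (z(H, d) = sqrt(2*d) = sqrt(2)*sqrt(d))
P(S) = (7 + 2*S)*(73 + S) (P(S) = (S + 73)*(S + (7 + S)) = (73 + S)*(7 + 2*S) = (7 + 2*S)*(73 + S))
z(1992, -1745) - P(1049) = sqrt(2)*sqrt(-1745) - (511 + 2*1049**2 + 153*1049) = sqrt(2)*(I*sqrt(1745)) - (511 + 2*1100401 + 160497) = I*sqrt(3490) - (511 + 2200802 + 160497) = I*sqrt(3490) - 1*2361810 = I*sqrt(3490) - 2361810 = -2361810 + I*sqrt(3490)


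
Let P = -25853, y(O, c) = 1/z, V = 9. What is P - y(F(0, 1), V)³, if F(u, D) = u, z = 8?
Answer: -13236737/512 ≈ -25853.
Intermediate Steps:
y(O, c) = ⅛ (y(O, c) = 1/8 = ⅛)
P - y(F(0, 1), V)³ = -25853 - (⅛)³ = -25853 - 1*1/512 = -25853 - 1/512 = -13236737/512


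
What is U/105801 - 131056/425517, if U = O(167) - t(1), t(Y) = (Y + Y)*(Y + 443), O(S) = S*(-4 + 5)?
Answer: -4724217871/15006708039 ≈ -0.31481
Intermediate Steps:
O(S) = S (O(S) = S*1 = S)
t(Y) = 2*Y*(443 + Y) (t(Y) = (2*Y)*(443 + Y) = 2*Y*(443 + Y))
U = -721 (U = 167 - 2*(443 + 1) = 167 - 2*444 = 167 - 1*888 = 167 - 888 = -721)
U/105801 - 131056/425517 = -721/105801 - 131056/425517 = -4724217871/15006708039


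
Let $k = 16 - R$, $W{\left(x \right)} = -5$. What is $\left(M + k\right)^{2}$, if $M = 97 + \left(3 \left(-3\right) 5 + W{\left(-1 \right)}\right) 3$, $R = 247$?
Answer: $80656$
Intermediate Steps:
$M = -53$ ($M = 97 + \left(3 \left(-3\right) 5 - 5\right) 3 = 97 + \left(\left(-9\right) 5 - 5\right) 3 = 97 + \left(-45 - 5\right) 3 = 97 - 150 = -53$)
$k = -231$ ($k = 16 - 247 = -231$)
$\left(M + k\right)^{2} = \left(-53 - 231\right)^{2} = \left(-284\right)^{2} = 80656$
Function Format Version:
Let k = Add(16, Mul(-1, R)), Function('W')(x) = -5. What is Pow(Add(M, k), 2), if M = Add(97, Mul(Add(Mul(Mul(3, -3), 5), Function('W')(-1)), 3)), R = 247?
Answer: 80656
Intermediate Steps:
M = -53 (M = Add(97, Mul(Add(Mul(Mul(3, -3), 5), -5), 3)) = Add(97, Mul(Add(Mul(-9, 5), -5), 3)) = Add(97, Mul(Add(-45, -5), 3)) = Add(97, Mul(-50, 3)) = Add(97, -150) = -53)
k = -231 (k = Add(16, Mul(-1, 247)) = Add(16, -247) = -231)
Pow(Add(M, k), 2) = Pow(Add(-53, -231), 2) = Pow(-284, 2) = 80656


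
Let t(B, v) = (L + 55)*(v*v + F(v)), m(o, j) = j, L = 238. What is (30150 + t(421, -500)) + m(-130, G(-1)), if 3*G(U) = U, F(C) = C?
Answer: 219400949/3 ≈ 7.3134e+7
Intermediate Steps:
G(U) = U/3
t(B, v) = 293*v + 293*v² (t(B, v) = (238 + 55)*(v*v + v) = 293*(v² + v) = 293*(v + v²) = 293*v + 293*v²)
(30150 + t(421, -500)) + m(-130, G(-1)) = (30150 + 293*(-500)*(1 - 500)) + (⅓)*(-1) = (30150 + 293*(-500)*(-499)) - ⅓ = (30150 + 73103500) - ⅓ = 73133650 - ⅓ = 219400949/3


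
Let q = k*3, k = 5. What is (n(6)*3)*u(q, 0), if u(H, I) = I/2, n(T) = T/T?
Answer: 0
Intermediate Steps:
q = 15 (q = 5*3 = 15)
n(T) = 1
u(H, I) = I/2 (u(H, I) = I*(1/2) = I/2)
(n(6)*3)*u(q, 0) = (1*3)*((1/2)*0) = 3*0 = 0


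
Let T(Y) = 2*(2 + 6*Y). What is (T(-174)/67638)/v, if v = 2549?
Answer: -1042/86204631 ≈ -1.2088e-5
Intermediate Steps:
T(Y) = 4 + 12*Y
(T(-174)/67638)/v = ((4 + 12*(-174))/67638)/2549 = ((4 - 2088)*(1/67638))*(1/2549) = -2084*1/67638*(1/2549) = -1042/33819*1/2549 = -1042/86204631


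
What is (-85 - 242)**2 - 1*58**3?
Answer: -88183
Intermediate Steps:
(-85 - 242)**2 - 1*58**3 = (-327)**2 - 1*195112 = 106929 - 195112 = -88183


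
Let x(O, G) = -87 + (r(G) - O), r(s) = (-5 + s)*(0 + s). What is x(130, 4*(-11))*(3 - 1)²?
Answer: 7756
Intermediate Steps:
r(s) = s*(-5 + s) (r(s) = (-5 + s)*s = s*(-5 + s))
x(O, G) = -87 - O + G*(-5 + G) (x(O, G) = -87 + (G*(-5 + G) - O) = -87 + (-O + G*(-5 + G)) = -87 - O + G*(-5 + G))
x(130, 4*(-11))*(3 - 1)² = (-87 - 1*130 + (4*(-11))*(-5 + 4*(-11)))*(3 - 1)² = (-87 - 130 - 44*(-5 - 44))*2² = (-87 - 130 - 44*(-49))*4 = (-87 - 130 + 2156)*4 = 1939*4 = 7756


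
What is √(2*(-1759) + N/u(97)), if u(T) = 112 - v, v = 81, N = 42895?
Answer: I*√2051053/31 ≈ 46.198*I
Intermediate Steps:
u(T) = 31 (u(T) = 112 - 1*81 = 112 - 81 = 31)
√(2*(-1759) + N/u(97)) = √(2*(-1759) + 42895/31) = √(-3518 + 42895*(1/31)) = √(-3518 + 42895/31) = √(-66163/31) = I*√2051053/31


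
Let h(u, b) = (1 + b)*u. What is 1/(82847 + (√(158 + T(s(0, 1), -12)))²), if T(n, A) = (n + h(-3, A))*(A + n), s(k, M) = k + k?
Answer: 1/82609 ≈ 1.2105e-5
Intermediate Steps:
h(u, b) = u*(1 + b)
s(k, M) = 2*k
T(n, A) = (A + n)*(-3 + n - 3*A) (T(n, A) = (n - 3*(1 + A))*(A + n) = (n + (-3 - 3*A))*(A + n) = (-3 + n - 3*A)*(A + n) = (A + n)*(-3 + n - 3*A))
1/(82847 + (√(158 + T(s(0, 1), -12)))²) = 1/(82847 + (√(158 + ((2*0)² - 3*(-12) - 6*0 - 3*(-12)² - 2*(-12)*2*0)))²) = 1/(82847 + (√(158 + (0² + 36 - 3*0 - 3*144 - 2*(-12)*0)))²) = 1/(82847 + (√(158 + (0 + 36 + 0 - 432 + 0)))²) = 1/(82847 + (√(158 - 396))²) = 1/(82847 + (√(-238))²) = 1/(82847 + (I*√238)²) = 1/(82847 - 238) = 1/82609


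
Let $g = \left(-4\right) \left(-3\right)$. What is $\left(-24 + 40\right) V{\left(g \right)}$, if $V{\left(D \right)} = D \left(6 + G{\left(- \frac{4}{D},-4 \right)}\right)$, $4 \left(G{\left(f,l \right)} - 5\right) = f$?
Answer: $2096$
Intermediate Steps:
$G{\left(f,l \right)} = 5 + \frac{f}{4}$
$g = 12$
$V{\left(D \right)} = D \left(11 - \frac{1}{D}\right)$ ($V{\left(D \right)} = D \left(6 + \left(5 + \frac{\left(-4\right) \frac{1}{D}}{4}\right)\right) = D \left(6 + \left(5 - \frac{1}{D}\right)\right) = D \left(11 - \frac{1}{D}\right)$)
$\left(-24 + 40\right) V{\left(g \right)} = \left(-24 + 40\right) \left(-1 + 11 \cdot 12\right) = 16 \left(-1 + 132\right) = 16 \cdot 131 = 2096$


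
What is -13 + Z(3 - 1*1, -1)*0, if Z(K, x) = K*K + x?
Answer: -13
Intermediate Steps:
Z(K, x) = x + K² (Z(K, x) = K² + x = x + K²)
-13 + Z(3 - 1*1, -1)*0 = -13 + (-1 + (3 - 1*1)²)*0 = -13 + (-1 + (3 - 1)²)*0 = -13 + (-1 + 2²)*0 = -13 + (-1 + 4)*0 = -13 + 3*0 = -13 + 0 = -13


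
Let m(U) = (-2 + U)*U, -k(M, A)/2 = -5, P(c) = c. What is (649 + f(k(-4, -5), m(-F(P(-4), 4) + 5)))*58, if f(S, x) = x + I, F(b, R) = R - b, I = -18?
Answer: 37468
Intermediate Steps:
k(M, A) = 10 (k(M, A) = -2*(-5) = 10)
m(U) = U*(-2 + U)
f(S, x) = -18 + x (f(S, x) = x - 18 = -18 + x)
(649 + f(k(-4, -5), m(-F(P(-4), 4) + 5)))*58 = (649 + (-18 + (-(4 - 1*(-4)) + 5)*(-2 + (-(4 - 1*(-4)) + 5))))*58 = (649 + (-18 + (-(4 + 4) + 5)*(-2 + (-(4 + 4) + 5))))*58 = (649 + (-18 + (-1*8 + 5)*(-2 + (-1*8 + 5))))*58 = (649 + (-18 + (-8 + 5)*(-2 + (-8 + 5))))*58 = (649 + (-18 - 3*(-2 - 3)))*58 = (649 + (-18 - 3*(-5)))*58 = (649 + (-18 + 15))*58 = (649 - 3)*58 = 646*58 = 37468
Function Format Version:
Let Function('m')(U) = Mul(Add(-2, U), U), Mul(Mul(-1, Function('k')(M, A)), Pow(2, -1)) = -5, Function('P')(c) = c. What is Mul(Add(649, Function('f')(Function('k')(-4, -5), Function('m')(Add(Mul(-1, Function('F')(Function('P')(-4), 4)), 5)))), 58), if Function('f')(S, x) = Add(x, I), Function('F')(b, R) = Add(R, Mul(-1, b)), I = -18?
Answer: 37468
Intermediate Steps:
Function('k')(M, A) = 10 (Function('k')(M, A) = Mul(-2, -5) = 10)
Function('m')(U) = Mul(U, Add(-2, U))
Function('f')(S, x) = Add(-18, x) (Function('f')(S, x) = Add(x, -18) = Add(-18, x))
Mul(Add(649, Function('f')(Function('k')(-4, -5), Function('m')(Add(Mul(-1, Function('F')(Function('P')(-4), 4)), 5)))), 58) = Mul(Add(649, Add(-18, Mul(Add(Mul(-1, Add(4, Mul(-1, -4))), 5), Add(-2, Add(Mul(-1, Add(4, Mul(-1, -4))), 5))))), 58) = Mul(Add(649, Add(-18, Mul(Add(Mul(-1, Add(4, 4)), 5), Add(-2, Add(Mul(-1, Add(4, 4)), 5))))), 58) = Mul(Add(649, Add(-18, Mul(Add(Mul(-1, 8), 5), Add(-2, Add(Mul(-1, 8), 5))))), 58) = Mul(Add(649, Add(-18, Mul(Add(-8, 5), Add(-2, Add(-8, 5))))), 58) = Mul(Add(649, Add(-18, Mul(-3, Add(-2, -3)))), 58) = Mul(Add(649, Add(-18, Mul(-3, -5))), 58) = Mul(Add(649, Add(-18, 15)), 58) = Mul(Add(649, -3), 58) = Mul(646, 58) = 37468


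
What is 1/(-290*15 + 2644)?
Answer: -1/1706 ≈ -0.00058617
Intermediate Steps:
1/(-290*15 + 2644) = 1/(-4350 + 2644) = 1/(-1706) = -1/1706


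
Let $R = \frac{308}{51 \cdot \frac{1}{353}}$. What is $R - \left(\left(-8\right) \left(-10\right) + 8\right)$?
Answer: $\frac{104236}{51} \approx 2043.8$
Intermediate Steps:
$R = \frac{108724}{51}$ ($R = \frac{308}{51 \cdot \frac{1}{353}} = \frac{308}{\frac{51}{353}} = 308 \cdot \frac{353}{51} = \frac{108724}{51} \approx 2131.8$)
$R - \left(\left(-8\right) \left(-10\right) + 8\right) = \frac{108724}{51} - \left(\left(-8\right) \left(-10\right) + 8\right) = \frac{108724}{51} - \left(80 + 8\right) = \frac{108724}{51} - 88 = \frac{104236}{51}$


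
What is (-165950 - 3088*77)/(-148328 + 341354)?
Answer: -201863/96513 ≈ -2.0916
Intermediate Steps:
(-165950 - 3088*77)/(-148328 + 341354) = (-165950 - 237776)/193026 = -403726*1/193026 = -201863/96513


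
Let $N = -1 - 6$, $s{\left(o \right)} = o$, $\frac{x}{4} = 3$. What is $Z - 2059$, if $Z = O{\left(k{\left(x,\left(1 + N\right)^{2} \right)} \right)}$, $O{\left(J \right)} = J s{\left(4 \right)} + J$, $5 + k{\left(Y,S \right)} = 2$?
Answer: $-2074$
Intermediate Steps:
$x = 12$ ($x = 4 \cdot 3 = 12$)
$N = -7$ ($N = -1 - 6 = -7$)
$k{\left(Y,S \right)} = -3$ ($k{\left(Y,S \right)} = -5 + 2 = -3$)
$O{\left(J \right)} = 5 J$ ($O{\left(J \right)} = J 4 + J = 4 J + J = 5 J$)
$Z = -15$ ($Z = 5 \left(-3\right) = -15$)
$Z - 2059 = -15 - 2059 = -2074$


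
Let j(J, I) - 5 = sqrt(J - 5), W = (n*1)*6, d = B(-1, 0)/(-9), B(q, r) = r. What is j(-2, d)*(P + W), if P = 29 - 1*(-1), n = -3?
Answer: 60 + 12*I*sqrt(7) ≈ 60.0 + 31.749*I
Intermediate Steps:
d = 0 (d = 0/(-9) = 0*(-1/9) = 0)
W = -18 (W = -3*1*6 = -3*6 = -18)
j(J, I) = 5 + sqrt(-5 + J) (j(J, I) = 5 + sqrt(J - 5) = 5 + sqrt(-5 + J))
P = 30 (P = 29 + 1 = 30)
j(-2, d)*(P + W) = (5 + sqrt(-5 - 2))*(30 - 18) = (5 + sqrt(-7))*12 = (5 + I*sqrt(7))*12 = 60 + 12*I*sqrt(7)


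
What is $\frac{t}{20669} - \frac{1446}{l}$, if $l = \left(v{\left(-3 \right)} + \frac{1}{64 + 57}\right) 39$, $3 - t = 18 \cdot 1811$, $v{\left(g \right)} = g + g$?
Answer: $\frac{898249543}{194805325} \approx 4.611$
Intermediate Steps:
$v{\left(g \right)} = 2 g$
$t = -32595$ ($t = 3 - 18 \cdot 1811 = 3 - 32598 = -32595$)
$l = - \frac{28275}{121}$ ($l = \left(2 \left(-3\right) + \frac{1}{64 + 57}\right) 39 = \left(-6 + \frac{1}{121}\right) 39 = \left(- \frac{725}{121}\right) 39 = - \frac{28275}{121} \approx -233.68$)
$\frac{t}{20669} - \frac{1446}{l} = - \frac{32595}{20669} - \frac{1446}{- \frac{28275}{121}} = \left(-32595\right) \frac{1}{20669} - - \frac{58322}{9425} = - \frac{32595}{20669} + \frac{58322}{9425} = \frac{898249543}{194805325}$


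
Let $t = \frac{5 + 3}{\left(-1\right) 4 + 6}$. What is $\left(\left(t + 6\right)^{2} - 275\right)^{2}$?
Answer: $30625$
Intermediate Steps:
$t = 4$ ($t = \frac{8}{-4 + 6} = \frac{8}{2} = 8 \cdot \frac{1}{2} = 4$)
$\left(\left(t + 6\right)^{2} - 275\right)^{2} = \left(\left(4 + 6\right)^{2} - 275\right)^{2} = \left(10^{2} - 275\right)^{2} = \left(100 - 275\right)^{2} = \left(-175\right)^{2} = 30625$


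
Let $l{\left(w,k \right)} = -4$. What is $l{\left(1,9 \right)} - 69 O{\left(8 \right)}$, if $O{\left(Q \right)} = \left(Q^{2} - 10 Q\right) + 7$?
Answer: $617$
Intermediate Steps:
$O{\left(Q \right)} = 7 + Q^{2} - 10 Q$
$l{\left(1,9 \right)} - 69 O{\left(8 \right)} = -4 - 69 \left(7 + 8^{2} - 80\right) = -4 - 69 \left(7 + 64 - 80\right) = -4 - -621 = -4 + 621 = 617$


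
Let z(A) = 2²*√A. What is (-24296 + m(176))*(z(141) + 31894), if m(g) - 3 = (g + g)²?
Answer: 3176993234 + 398444*√141 ≈ 3.1817e+9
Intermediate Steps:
z(A) = 4*√A
m(g) = 3 + 4*g² (m(g) = 3 + (g + g)² = 3 + (2*g)² = 3 + 4*g²)
(-24296 + m(176))*(z(141) + 31894) = (-24296 + (3 + 4*176²))*(4*√141 + 31894) = (-24296 + (3 + 4*30976))*(31894 + 4*√141) = (-24296 + (3 + 123904))*(31894 + 4*√141) = (-24296 + 123907)*(31894 + 4*√141) = 99611*(31894 + 4*√141) = 3176993234 + 398444*√141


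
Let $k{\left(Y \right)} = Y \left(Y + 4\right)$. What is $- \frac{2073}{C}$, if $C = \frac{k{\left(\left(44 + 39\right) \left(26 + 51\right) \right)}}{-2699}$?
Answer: $\frac{5595027}{40870445} \approx 0.1369$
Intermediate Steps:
$k{\left(Y \right)} = Y \left(4 + Y\right)$
$C = - \frac{40870445}{2699}$ ($C = \frac{\left(44 + 39\right) \left(26 + 51\right) \left(4 + \left(44 + 39\right) \left(26 + 51\right)\right)}{-2699} = 83 \cdot 77 \left(4 + 83 \cdot 77\right) \left(- \frac{1}{2699}\right) = 6391 \left(4 + 6391\right) \left(- \frac{1}{2699}\right) = 6391 \cdot 6395 \left(- \frac{1}{2699}\right) = 40870445 \left(- \frac{1}{2699}\right) = - \frac{40870445}{2699} \approx -15143.0$)
$- \frac{2073}{C} = - \frac{2073}{- \frac{40870445}{2699}} = \left(-2073\right) \left(- \frac{2699}{40870445}\right) = \frac{5595027}{40870445}$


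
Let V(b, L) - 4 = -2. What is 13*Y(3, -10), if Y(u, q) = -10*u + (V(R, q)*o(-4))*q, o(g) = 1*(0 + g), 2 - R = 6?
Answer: 650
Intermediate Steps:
R = -4 (R = 2 - 1*6 = 2 - 6 = -4)
V(b, L) = 2 (V(b, L) = 4 - 2 = 2)
o(g) = g (o(g) = 1*g = g)
Y(u, q) = -10*u - 8*q (Y(u, q) = -10*u + (2*(-4))*q = -10*u - 8*q)
13*Y(3, -10) = 13*(-10*3 - 8*(-10)) = 13*(-30 + 80) = 13*50 = 650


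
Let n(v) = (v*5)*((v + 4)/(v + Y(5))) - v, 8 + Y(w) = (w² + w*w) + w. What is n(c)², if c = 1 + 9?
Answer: 16900/3249 ≈ 5.2016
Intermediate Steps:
Y(w) = -8 + w + 2*w² (Y(w) = -8 + ((w² + w*w) + w) = -8 + ((w² + w²) + w) = -8 + (2*w² + w) = -8 + (w + 2*w²) = -8 + w + 2*w²)
c = 10
n(v) = -v + 5*v*(4 + v)/(47 + v) (n(v) = (v*5)*((v + 4)/(v + (-8 + 5 + 2*5²))) - v = (5*v)*((4 + v)/(v + (-8 + 5 + 2*25))) - v = (5*v)*((4 + v)/(v + (-8 + 5 + 50))) - v = (5*v)*((4 + v)/(v + 47)) - v = (5*v)*((4 + v)/(47 + v)) - v = 5*v*(4 + v)/(47 + v) - v = -v + 5*v*(4 + v)/(47 + v))
n(c)² = (10*(-27 + 4*10)/(47 + 10))² = (10*(-27 + 40)/57)² = (10*(1/57)*13)² = (130/57)² = 16900/3249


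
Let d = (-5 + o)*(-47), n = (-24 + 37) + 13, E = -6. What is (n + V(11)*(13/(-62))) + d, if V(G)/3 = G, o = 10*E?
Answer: 190593/62 ≈ 3074.1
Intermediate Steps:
o = -60 (o = 10*(-6) = -60)
V(G) = 3*G
n = 26 (n = 13 + 13 = 26)
d = 3055 (d = (-5 - 60)*(-47) = -65*(-47) = 3055)
(n + V(11)*(13/(-62))) + d = (26 + (3*11)*(13/(-62))) + 3055 = (26 + 33*(13*(-1/62))) + 3055 = (26 + 33*(-13/62)) + 3055 = (26 - 429/62) + 3055 = 1183/62 + 3055 = 190593/62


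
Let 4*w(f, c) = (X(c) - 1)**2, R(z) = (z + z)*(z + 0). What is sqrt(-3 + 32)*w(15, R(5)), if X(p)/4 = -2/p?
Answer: 841*sqrt(29)/2500 ≈ 1.8116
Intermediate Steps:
R(z) = 2*z**2 (R(z) = (2*z)*z = 2*z**2)
X(p) = -8/p (X(p) = 4*(-2/p) = -8/p)
w(f, c) = (-1 - 8/c)**2/4 (w(f, c) = (-8/c - 1)**2/4 = (-1 - 8/c)**2/4)
sqrt(-3 + 32)*w(15, R(5)) = sqrt(-3 + 32)*((8 + 2*5**2)**2/(4*(2*5**2)**2)) = sqrt(29)*((8 + 2*25)**2/(4*(2*25)**2)) = sqrt(29)*((1/4)*(8 + 50)**2/50**2) = sqrt(29)*((1/4)*(1/2500)*58**2) = sqrt(29)*((1/4)*(1/2500)*3364) = sqrt(29)*(841/2500) = 841*sqrt(29)/2500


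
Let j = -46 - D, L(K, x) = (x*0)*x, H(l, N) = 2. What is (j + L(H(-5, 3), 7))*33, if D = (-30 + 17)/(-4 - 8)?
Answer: -6215/4 ≈ -1553.8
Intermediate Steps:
D = 13/12 (D = -13/(-12) = -13*(-1/12) = 13/12 ≈ 1.0833)
L(K, x) = 0 (L(K, x) = 0*x = 0)
j = -565/12 (j = -46 - 1*13/12 = -46 - 13/12 = -565/12 ≈ -47.083)
(j + L(H(-5, 3), 7))*33 = (-565/12 + 0)*33 = -565/12*33 = -6215/4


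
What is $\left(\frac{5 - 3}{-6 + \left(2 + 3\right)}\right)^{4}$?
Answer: $16$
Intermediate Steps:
$\left(\frac{5 - 3}{-6 + \left(2 + 3\right)}\right)^{4} = \left(\frac{2}{-6 + 5}\right)^{4} = \left(\frac{2}{-1}\right)^{4} = \left(2 \left(-1\right)\right)^{4} = \left(-2\right)^{4} = 16$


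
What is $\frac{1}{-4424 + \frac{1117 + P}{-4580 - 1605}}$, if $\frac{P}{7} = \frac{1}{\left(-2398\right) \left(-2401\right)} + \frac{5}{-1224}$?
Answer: $- \frac{3113396443080}{13774228123652993} \approx -0.00022603$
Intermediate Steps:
$P = - \frac{14393383}{503378568}$ ($P = 7 \left(\frac{1}{\left(-2398\right) \left(-2401\right)} + \frac{5}{-1224}\right) = 7 \left(\left(- \frac{1}{2398}\right) \left(- \frac{1}{2401}\right) + 5 \left(- \frac{1}{1224}\right)\right) = 7 \left(\frac{1}{5757598} - \frac{5}{1224}\right) = 7 \left(- \frac{14393383}{3523649976}\right) = - \frac{14393383}{503378568} \approx -0.028594$)
$\frac{1}{-4424 + \frac{1117 + P}{-4580 - 1605}} = \frac{1}{-4424 + \frac{1117 - \frac{14393383}{503378568}}{-4580 - 1605}} = \frac{1}{-4424 + \frac{562259467073}{503378568 \left(-6185\right)}} = \frac{1}{-4424 + \frac{562259467073}{503378568} \left(- \frac{1}{6185}\right)} = \frac{1}{-4424 - \frac{562259467073}{3113396443080}} = \frac{1}{- \frac{13774228123652993}{3113396443080}} = - \frac{3113396443080}{13774228123652993}$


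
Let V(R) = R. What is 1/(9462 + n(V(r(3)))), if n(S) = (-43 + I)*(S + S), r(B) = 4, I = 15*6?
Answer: 1/9838 ≈ 0.00010165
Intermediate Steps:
I = 90
n(S) = 94*S (n(S) = (-43 + 90)*(S + S) = 47*(2*S) = 94*S)
1/(9462 + n(V(r(3)))) = 1/(9462 + 94*4) = 1/(9462 + 376) = 1/9838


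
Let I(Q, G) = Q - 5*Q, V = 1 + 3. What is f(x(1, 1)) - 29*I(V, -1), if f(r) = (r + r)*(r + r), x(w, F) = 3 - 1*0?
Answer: 500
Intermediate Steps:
V = 4
x(w, F) = 3 (x(w, F) = 3 + 0 = 3)
f(r) = 4*r² (f(r) = (2*r)*(2*r) = 4*r²)
I(Q, G) = -4*Q
f(x(1, 1)) - 29*I(V, -1) = 4*3² - (-116)*4 = 4*9 - 29*(-16) = 36 + 464 = 500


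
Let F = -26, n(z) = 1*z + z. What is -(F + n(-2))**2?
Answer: -900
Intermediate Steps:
n(z) = 2*z (n(z) = z + z = 2*z)
-(F + n(-2))**2 = -(-26 + 2*(-2))**2 = -(-26 - 4)**2 = -1*(-30)**2 = -1*900 = -900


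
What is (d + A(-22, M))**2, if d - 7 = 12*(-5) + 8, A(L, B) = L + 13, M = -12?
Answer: 2916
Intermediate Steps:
A(L, B) = 13 + L
d = -45 (d = 7 + (12*(-5) + 8) = 7 + (-60 + 8) = 7 - 52 = -45)
(d + A(-22, M))**2 = (-45 + (13 - 22))**2 = (-45 - 9)**2 = (-54)**2 = 2916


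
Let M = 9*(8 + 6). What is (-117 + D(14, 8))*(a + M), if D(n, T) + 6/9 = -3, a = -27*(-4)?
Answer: -28236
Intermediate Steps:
a = 108
D(n, T) = -11/3 (D(n, T) = -2/3 - 3 = -11/3)
M = 126 (M = 9*14 = 126)
(-117 + D(14, 8))*(a + M) = (-117 - 11/3)*(108 + 126) = -362/3*234 = -28236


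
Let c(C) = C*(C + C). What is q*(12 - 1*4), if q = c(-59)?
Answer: 55696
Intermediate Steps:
c(C) = 2*C² (c(C) = C*(2*C) = 2*C²)
q = 6962 (q = 2*(-59)² = 2*3481 = 6962)
q*(12 - 1*4) = 6962*(12 - 1*4) = 6962*(12 - 4) = 6962*8 = 55696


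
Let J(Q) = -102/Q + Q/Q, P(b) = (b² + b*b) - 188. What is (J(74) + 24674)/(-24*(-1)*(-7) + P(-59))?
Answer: 50718/13579 ≈ 3.7350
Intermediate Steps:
P(b) = -188 + 2*b² (P(b) = (b² + b²) - 188 = 2*b² - 188 = -188 + 2*b²)
J(Q) = 1 - 102/Q (J(Q) = -102/Q + 1 = 1 - 102/Q)
(J(74) + 24674)/(-24*(-1)*(-7) + P(-59)) = ((-102 + 74)/74 + 24674)/(-24*(-1)*(-7) + (-188 + 2*(-59)²)) = ((1/74)*(-28) + 24674)/(24*(-7) + (-188 + 2*3481)) = (-14/37 + 24674)/(-168 + (-188 + 6962)) = 912924/(37*(-168 + 6774)) = (912924/37)/6606 = (912924/37)*(1/6606) = 50718/13579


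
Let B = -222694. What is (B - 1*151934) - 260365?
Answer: -634993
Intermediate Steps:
(B - 1*151934) - 260365 = (-222694 - 1*151934) - 260365 = (-222694 - 151934) - 260365 = -374628 - 260365 = -634993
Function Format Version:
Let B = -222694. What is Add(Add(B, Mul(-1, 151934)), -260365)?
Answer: -634993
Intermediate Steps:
Add(Add(B, Mul(-1, 151934)), -260365) = Add(Add(-222694, Mul(-1, 151934)), -260365) = Add(Add(-222694, -151934), -260365) = Add(-374628, -260365) = -634993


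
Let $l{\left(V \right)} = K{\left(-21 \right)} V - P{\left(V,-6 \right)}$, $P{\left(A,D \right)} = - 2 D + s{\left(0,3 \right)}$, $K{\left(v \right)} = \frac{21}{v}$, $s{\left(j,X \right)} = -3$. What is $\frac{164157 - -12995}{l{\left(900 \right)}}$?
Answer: $- \frac{177152}{909} \approx -194.89$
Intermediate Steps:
$P{\left(A,D \right)} = -3 - 2 D$ ($P{\left(A,D \right)} = - 2 D - 3 = -3 - 2 D$)
$l{\left(V \right)} = -9 - V$ ($l{\left(V \right)} = \frac{21}{-21} V - \left(-3 - -12\right) = 21 \left(- \frac{1}{21}\right) V - \left(-3 + 12\right) = - V - 9 = -9 - V$)
$\frac{164157 - -12995}{l{\left(900 \right)}} = \frac{164157 - -12995}{-9 - 900} = \frac{164157 + 12995}{-9 - 900} = \frac{177152}{-909} = 177152 \left(- \frac{1}{909}\right) = - \frac{177152}{909}$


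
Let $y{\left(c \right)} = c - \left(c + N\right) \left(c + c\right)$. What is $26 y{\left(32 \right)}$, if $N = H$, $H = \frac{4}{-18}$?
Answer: $- \frac{468416}{9} \approx -52046.0$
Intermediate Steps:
$H = - \frac{2}{9}$ ($H = 4 \left(- \frac{1}{18}\right) = - \frac{2}{9} \approx -0.22222$)
$N = - \frac{2}{9} \approx -0.22222$
$y{\left(c \right)} = c - 2 c \left(- \frac{2}{9} + c\right)$ ($y{\left(c \right)} = c - \left(c - \frac{2}{9}\right) \left(c + c\right) = c - \left(- \frac{2}{9} + c\right) 2 c = c - 2 c \left(- \frac{2}{9} + c\right)$)
$26 y{\left(32 \right)} = 26 \cdot \frac{1}{9} \cdot 32 \left(13 - 576\right) = 26 \cdot \frac{1}{9} \cdot 32 \left(-563\right) = 26 \left(- \frac{18016}{9}\right) = - \frac{468416}{9}$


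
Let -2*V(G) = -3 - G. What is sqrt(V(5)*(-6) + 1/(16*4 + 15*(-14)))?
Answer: I*sqrt(511730)/146 ≈ 4.8997*I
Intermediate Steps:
V(G) = 3/2 + G/2 (V(G) = -(-3 - G)/2 = 3/2 + G/2)
sqrt(V(5)*(-6) + 1/(16*4 + 15*(-14))) = sqrt((3/2 + (1/2)*5)*(-6) + 1/(16*4 + 15*(-14))) = sqrt((3/2 + 5/2)*(-6) + 1/(64 - 210)) = sqrt(4*(-6) + 1/(-146)) = sqrt(-24 - 1/146) = sqrt(-3505/146) = I*sqrt(511730)/146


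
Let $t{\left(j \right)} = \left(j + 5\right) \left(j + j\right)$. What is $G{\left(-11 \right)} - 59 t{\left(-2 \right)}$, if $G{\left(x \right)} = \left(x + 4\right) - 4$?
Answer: $697$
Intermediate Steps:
$G{\left(x \right)} = x$ ($G{\left(x \right)} = \left(4 + x\right) - 4 = x$)
$t{\left(j \right)} = 2 j \left(5 + j\right)$ ($t{\left(j \right)} = \left(5 + j\right) 2 j = 2 j \left(5 + j\right)$)
$G{\left(-11 \right)} - 59 t{\left(-2 \right)} = -11 - 59 \cdot 2 \left(-2\right) \left(5 - 2\right) = -11 - 59 \cdot 2 \left(-2\right) 3 = -11 - -708 = -11 + 708 = 697$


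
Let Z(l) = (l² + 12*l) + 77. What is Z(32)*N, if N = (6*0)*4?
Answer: 0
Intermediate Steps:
Z(l) = 77 + l² + 12*l
N = 0 (N = 0*4 = 0)
Z(32)*N = (77 + 32² + 12*32)*0 = (77 + 1024 + 384)*0 = 1485*0 = 0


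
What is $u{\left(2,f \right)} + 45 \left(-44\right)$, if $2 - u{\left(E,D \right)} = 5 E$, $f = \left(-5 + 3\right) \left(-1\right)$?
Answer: $-1988$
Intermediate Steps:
$f = 2$ ($f = \left(-2\right) \left(-1\right) = 2$)
$u{\left(E,D \right)} = 2 - 5 E$
$u{\left(2,f \right)} + 45 \left(-44\right) = \left(2 - 10\right) + 45 \left(-44\right) = \left(2 - 10\right) - 1980 = -8 - 1980 = -1988$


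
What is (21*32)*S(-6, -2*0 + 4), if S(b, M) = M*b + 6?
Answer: -12096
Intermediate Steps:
S(b, M) = 6 + M*b
(21*32)*S(-6, -2*0 + 4) = (21*32)*(6 + (-2*0 + 4)*(-6)) = 672*(6 + (0 + 4)*(-6)) = 672*(6 + 4*(-6)) = 672*(6 - 24) = 672*(-18) = -12096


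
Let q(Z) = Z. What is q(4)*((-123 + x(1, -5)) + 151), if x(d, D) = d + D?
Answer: 96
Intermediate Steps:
x(d, D) = D + d
q(4)*((-123 + x(1, -5)) + 151) = 4*((-123 + (-5 + 1)) + 151) = 4*((-123 - 4) + 151) = 4*(-127 + 151) = 4*24 = 96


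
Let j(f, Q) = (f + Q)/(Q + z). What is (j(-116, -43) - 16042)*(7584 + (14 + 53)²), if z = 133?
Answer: -5810891849/30 ≈ -1.9370e+8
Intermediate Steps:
j(f, Q) = (Q + f)/(133 + Q) (j(f, Q) = (f + Q)/(Q + 133) = (Q + f)/(133 + Q))
(j(-116, -43) - 16042)*(7584 + (14 + 53)²) = ((-43 - 116)/(133 - 43) - 16042)*(7584 + (14 + 53)²) = (-159/90 - 16042)*(7584 + 67²) = ((1/90)*(-159) - 16042)*(7584 + 4489) = (-53/30 - 16042)*12073 = -481313/30*12073 = -5810891849/30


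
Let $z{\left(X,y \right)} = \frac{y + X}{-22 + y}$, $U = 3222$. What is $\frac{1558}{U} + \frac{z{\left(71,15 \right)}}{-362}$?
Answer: $\frac{1056266}{2041137} \approx 0.51749$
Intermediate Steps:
$z{\left(X,y \right)} = \frac{X + y}{-22 + y}$
$\frac{1558}{U} + \frac{z{\left(71,15 \right)}}{-362} = \frac{1558}{3222} + \frac{\frac{1}{-22 + 15} \left(71 + 15\right)}{-362} = 1558 \cdot \frac{1}{3222} + \frac{1}{-7} \cdot 86 \left(- \frac{1}{362}\right) = \frac{779}{1611} + \left(- \frac{1}{7}\right) 86 \left(- \frac{1}{362}\right) = \frac{779}{1611} - - \frac{43}{1267} = \frac{779}{1611} + \frac{43}{1267} = \frac{1056266}{2041137}$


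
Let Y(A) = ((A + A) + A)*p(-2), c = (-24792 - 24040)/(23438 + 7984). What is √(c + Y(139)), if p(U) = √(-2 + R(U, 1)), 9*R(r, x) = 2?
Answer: 2*√(-95899944 + 34310137419*I)/15711 ≈ 16.65 + 16.697*I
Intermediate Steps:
R(r, x) = 2/9 (R(r, x) = (⅑)*2 = 2/9)
p(U) = 4*I/3 (p(U) = √(-2 + 2/9) = √(-16/9) = 4*I/3)
c = -24416/15711 (c = -48832/31422 = -48832*1/31422 = -24416/15711 ≈ -1.5541)
Y(A) = 4*I*A (Y(A) = ((A + A) + A)*(4*I/3) = (2*A + A)*(4*I/3) = (3*A)*(4*I/3) = 4*I*A)
√(c + Y(139)) = √(-24416/15711 + 4*I*139) = √(-24416/15711 + 556*I)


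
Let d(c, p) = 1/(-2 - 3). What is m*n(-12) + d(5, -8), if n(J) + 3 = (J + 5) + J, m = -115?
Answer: 12649/5 ≈ 2529.8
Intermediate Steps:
d(c, p) = -⅕ (d(c, p) = 1/(-5) = -⅕)
n(J) = 2 + 2*J (n(J) = -3 + ((J + 5) + J) = -3 + ((5 + J) + J) = -3 + (5 + 2*J) = 2 + 2*J)
m*n(-12) + d(5, -8) = -115*(2 + 2*(-12)) - ⅕ = -115*(2 - 24) - ⅕ = -115*(-22) - ⅕ = 2530 - ⅕ = 12649/5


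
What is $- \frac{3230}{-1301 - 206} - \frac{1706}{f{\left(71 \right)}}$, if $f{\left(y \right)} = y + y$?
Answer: $- \frac{1056141}{106997} \approx -9.8708$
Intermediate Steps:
$f{\left(y \right)} = 2 y$
$- \frac{3230}{-1301 - 206} - \frac{1706}{f{\left(71 \right)}} = - \frac{3230}{-1301 - 206} - \frac{1706}{2 \cdot 71} = - \frac{3230}{-1507} - \frac{1706}{142} = \left(-3230\right) \left(- \frac{1}{1507}\right) - \frac{853}{71} = \frac{3230}{1507} - \frac{853}{71} = - \frac{1056141}{106997}$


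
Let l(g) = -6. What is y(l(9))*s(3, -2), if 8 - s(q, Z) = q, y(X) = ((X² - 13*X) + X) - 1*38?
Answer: 350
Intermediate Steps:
y(X) = -38 + X² - 12*X (y(X) = (X² - 12*X) - 38 = -38 + X² - 12*X)
s(q, Z) = 8 - q
y(l(9))*s(3, -2) = (-38 + (-6)² - 12*(-6))*(8 - 1*3) = (-38 + 36 + 72)*(8 - 3) = 70*5 = 350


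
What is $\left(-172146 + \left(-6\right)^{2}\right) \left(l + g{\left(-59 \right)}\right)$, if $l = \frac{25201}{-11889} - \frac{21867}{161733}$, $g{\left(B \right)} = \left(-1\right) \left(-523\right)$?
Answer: $- \frac{19148411903198450}{213649293} \approx -8.9625 \cdot 10^{7}$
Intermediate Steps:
$g{\left(B \right)} = 523$
$l = - \frac{1445270032}{640947879}$ ($l = 25201 \left(- \frac{1}{11889}\right) - \frac{7289}{53911} = - \frac{25201}{11889} - \frac{7289}{53911} = - \frac{1445270032}{640947879} \approx -2.2549$)
$\left(-172146 + \left(-6\right)^{2}\right) \left(l + g{\left(-59 \right)}\right) = \left(-172146 + \left(-6\right)^{2}\right) \left(- \frac{1445270032}{640947879} + 523\right) = \left(-172146 + 36\right) \frac{333770470685}{640947879} = \left(-172110\right) \frac{333770470685}{640947879} = - \frac{19148411903198450}{213649293}$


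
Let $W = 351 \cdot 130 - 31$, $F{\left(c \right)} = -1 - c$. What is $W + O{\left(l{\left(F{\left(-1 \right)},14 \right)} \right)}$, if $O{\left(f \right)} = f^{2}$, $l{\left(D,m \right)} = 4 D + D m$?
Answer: $45599$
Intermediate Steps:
$W = 45599$ ($W = 45630 - 31 = 45599$)
$W + O{\left(l{\left(F{\left(-1 \right)},14 \right)} \right)} = 45599 + \left(\left(-1 - -1\right) \left(4 + 14\right)\right)^{2} = 45599 + \left(\left(-1 + 1\right) 18\right)^{2} = 45599 + \left(0 \cdot 18\right)^{2} = 45599 + 0^{2} = 45599 + 0 = 45599$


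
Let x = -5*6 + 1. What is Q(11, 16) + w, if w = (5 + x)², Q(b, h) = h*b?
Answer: 752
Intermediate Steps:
Q(b, h) = b*h
x = -29 (x = -30 + 1 = -29)
w = 576 (w = (5 - 29)² = (-24)² = 576)
Q(11, 16) + w = 11*16 + 576 = 176 + 576 = 752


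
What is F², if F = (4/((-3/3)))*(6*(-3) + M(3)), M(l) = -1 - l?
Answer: 7744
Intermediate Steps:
F = 88 (F = (4/((-3/3)))*(6*(-3) + (-1 - 1*3)) = (4/((-3*⅓)))*(-18 + (-1 - 3)) = (4/(-1))*(-18 - 4) = (4*(-1))*(-22) = -4*(-22) = 88)
F² = 88² = 7744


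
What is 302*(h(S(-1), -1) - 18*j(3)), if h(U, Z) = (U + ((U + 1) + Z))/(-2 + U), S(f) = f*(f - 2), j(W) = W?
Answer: -14496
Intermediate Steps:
S(f) = f*(-2 + f)
h(U, Z) = (1 + Z + 2*U)/(-2 + U) (h(U, Z) = (U + ((1 + U) + Z))/(-2 + U) = (U + (1 + U + Z))/(-2 + U) = (1 + Z + 2*U)/(-2 + U))
302*(h(S(-1), -1) - 18*j(3)) = 302*((1 - 1 + 2*(-(-2 - 1)))/(-2 - (-2 - 1)) - 18*3) = 302*((1 - 1 + 2*(-1*(-3)))/(-2 - 1*(-3)) - 54) = 302*((1 - 1 + 2*3)/(-2 + 3) - 54) = 302*((1 - 1 + 6)/1 - 54) = 302*(1*6 - 54) = 302*(6 - 54) = 302*(-48) = -14496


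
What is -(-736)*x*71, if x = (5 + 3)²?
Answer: 3344384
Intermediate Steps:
x = 64 (x = 8² = 64)
-(-736)*x*71 = -(-736)*64*71 = -32*(-1472)*71 = 47104*71 = 3344384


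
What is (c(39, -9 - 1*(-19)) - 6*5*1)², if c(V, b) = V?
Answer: 81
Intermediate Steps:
(c(39, -9 - 1*(-19)) - 6*5*1)² = (39 - 6*5*1)² = (39 - 30*1)² = (39 - 30)² = 9² = 81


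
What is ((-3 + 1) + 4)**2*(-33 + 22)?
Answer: -44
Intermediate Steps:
((-3 + 1) + 4)**2*(-33 + 22) = (-2 + 4)**2*(-11) = 2**2*(-11) = 4*(-11) = -44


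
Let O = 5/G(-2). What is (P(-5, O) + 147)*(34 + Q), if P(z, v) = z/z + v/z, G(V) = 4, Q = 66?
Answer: 14775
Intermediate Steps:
O = 5/4 ≈ 1.2500
P(z, v) = 1 + v/z
(P(-5, O) + 147)*(34 + Q) = ((5/4 - 5)/(-5) + 147)*(34 + 66) = (-⅕*(-15/4) + 147)*100 = (¾ + 147)*100 = (591/4)*100 = 14775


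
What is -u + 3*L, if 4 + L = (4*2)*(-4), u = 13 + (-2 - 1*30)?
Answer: -89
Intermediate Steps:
u = -19 (u = 13 + (-2 - 30) = 13 - 32 = -19)
L = -36 (L = -4 + (4*2)*(-4) = -4 + 8*(-4) = -4 - 32 = -36)
-u + 3*L = -1*(-19) + 3*(-36) = 19 - 108 = -89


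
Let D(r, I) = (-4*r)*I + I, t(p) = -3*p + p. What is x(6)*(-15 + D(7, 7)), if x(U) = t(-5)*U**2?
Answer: -73440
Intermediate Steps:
t(p) = -2*p
D(r, I) = I - 4*I*r (D(r, I) = -4*I*r + I = I - 4*I*r)
x(U) = 10*U**2 (x(U) = (-2*(-5))*U**2 = 10*U**2)
x(6)*(-15 + D(7, 7)) = (10*6**2)*(-15 + 7*(1 - 4*7)) = (10*36)*(-15 + 7*(1 - 28)) = 360*(-15 + 7*(-27)) = 360*(-15 - 189) = 360*(-204) = -73440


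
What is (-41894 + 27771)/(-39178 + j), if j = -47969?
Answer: 14123/87147 ≈ 0.16206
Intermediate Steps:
(-41894 + 27771)/(-39178 + j) = (-41894 + 27771)/(-39178 - 47969) = -14123/(-87147) = -14123*(-1/87147) = 14123/87147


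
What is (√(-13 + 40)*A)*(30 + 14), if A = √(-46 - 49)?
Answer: 132*I*√285 ≈ 2228.4*I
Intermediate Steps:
A = I*√95 (A = √(-95) = I*√95 ≈ 9.7468*I)
(√(-13 + 40)*A)*(30 + 14) = (√(-13 + 40)*(I*√95))*(30 + 14) = (√27*(I*√95))*44 = ((3*√3)*(I*√95))*44 = (3*I*√285)*44 = 132*I*√285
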